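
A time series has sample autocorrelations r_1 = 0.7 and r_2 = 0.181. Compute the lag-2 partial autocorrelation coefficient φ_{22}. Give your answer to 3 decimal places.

-0.606

φ_{22} = (r_2 − r_1²) / (1 − r_1²)
r_1² = (0.7)² = 0.49
Numerator = 0.181 − 0.4900 = -0.3090; denominator = 1 − 0.4900 = 0.5100
φ_{22} = -0.3090 / 0.5100 = -0.606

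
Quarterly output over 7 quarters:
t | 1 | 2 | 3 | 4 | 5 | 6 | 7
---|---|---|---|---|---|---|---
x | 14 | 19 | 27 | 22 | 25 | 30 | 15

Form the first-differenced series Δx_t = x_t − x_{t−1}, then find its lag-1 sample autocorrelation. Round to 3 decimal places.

First differences Δx: 5, 8, -5, 3, 5, -15
Mean of differences = 0.1667
Numerator Σ(Δx_t−Δx̄)(Δx_{t+1}−Δx̄) = -76.8611
Denominator Σ(Δx_t−Δx̄)² = 372.8333
r_1(Δx) = -76.8611 / 372.8333 = -0.206

-0.206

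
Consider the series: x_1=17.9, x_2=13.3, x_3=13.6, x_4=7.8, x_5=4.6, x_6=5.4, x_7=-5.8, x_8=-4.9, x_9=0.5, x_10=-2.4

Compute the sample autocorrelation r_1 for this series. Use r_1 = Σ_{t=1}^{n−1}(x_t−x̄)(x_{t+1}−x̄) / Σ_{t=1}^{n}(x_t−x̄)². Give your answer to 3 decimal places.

0.629

Mean x̄ = (17.9 + 13.3 + 13.6 + 7.8 + 4.6 + 5.4 − 5.8 − 4.9 + 0.5 − 2.4)/10 = 5.0000
Numerator Σ_{t=1}^{9}(x_t−x̄)(x_{t+1}−x̄) = 381.7000
Denominator Σ(x_t−x̄)² = 607.0800
r_1 = 381.7000 / 607.0800 = 0.629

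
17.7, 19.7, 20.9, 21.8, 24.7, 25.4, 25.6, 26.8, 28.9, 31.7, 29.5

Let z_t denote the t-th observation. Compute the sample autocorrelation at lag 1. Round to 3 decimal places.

Mean z̄ = (17.7 + 19.7 + 20.9 + 21.8 + 24.7 + 25.4 + 25.6 + 26.8 + 28.9 + 31.7 + 29.5)/11 = 24.7909
Numerator Σ_{t=1}^{10}(z_t−z̄)(z_{t+1}−z̄) = 139.0608
Denominator Σ(z_t−z̄)² = 192.1491
r_1 = 139.0608 / 192.1491 = 0.724

0.724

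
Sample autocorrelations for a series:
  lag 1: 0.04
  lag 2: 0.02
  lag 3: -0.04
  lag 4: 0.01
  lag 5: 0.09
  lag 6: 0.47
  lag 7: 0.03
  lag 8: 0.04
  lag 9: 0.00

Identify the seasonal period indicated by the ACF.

6

The largest autocorrelation is r_6 = 0.47; the remaining lags stay at or below 0.09.
The dominant spike at lag 6 indicates a seasonal period of 6.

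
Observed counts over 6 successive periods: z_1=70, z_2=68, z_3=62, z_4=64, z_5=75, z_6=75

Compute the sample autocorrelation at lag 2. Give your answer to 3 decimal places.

Mean z̄ = (70 + 68 + 62 + 64 + 75 + 75)/6 = 69.0000
Deviations from mean: 1.0000, -1.0000, -7.0000, -5.0000, 6.0000, 6.0000
Σ(z_t−z̄)(z_{t+2}−z̄) = (-7.0000) + (5.0000) + (-42.0000) + (-30.0000) = -74.0000
Denominator Σ(z_t−z̄)² = 148.0000
r_2 = -74.0000 / 148.0000 = -0.500

-0.500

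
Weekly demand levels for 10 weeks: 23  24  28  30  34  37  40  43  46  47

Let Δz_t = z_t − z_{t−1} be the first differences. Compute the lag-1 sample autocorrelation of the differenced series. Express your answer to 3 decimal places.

-0.378

First differences Δz: 1, 4, 2, 4, 3, 3, 3, 3, 1
Mean of differences = 2.6667
Numerator Σ(Δz_t−Δz̄)(Δz_{t+1}−Δz̄) = -3.7778
Denominator Σ(Δz_t−Δz̄)² = 10.0000
r_1(Δz) = -3.7778 / 10.0000 = -0.378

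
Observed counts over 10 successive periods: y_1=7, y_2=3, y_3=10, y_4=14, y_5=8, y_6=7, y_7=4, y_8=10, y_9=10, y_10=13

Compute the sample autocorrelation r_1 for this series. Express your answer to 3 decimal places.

0.137

Mean ȳ = (7 + 3 + 10 + 14 + 8 + 7 + 4 + 10 + 10 + 13)/10 = 8.6000
Numerator Σ_{t=1}^{9}(y_t−ȳ)(y_{t+1}−ȳ) = 15.4400
Denominator Σ(y_t−ȳ)² = 112.4000
r_1 = 15.4400 / 112.4000 = 0.137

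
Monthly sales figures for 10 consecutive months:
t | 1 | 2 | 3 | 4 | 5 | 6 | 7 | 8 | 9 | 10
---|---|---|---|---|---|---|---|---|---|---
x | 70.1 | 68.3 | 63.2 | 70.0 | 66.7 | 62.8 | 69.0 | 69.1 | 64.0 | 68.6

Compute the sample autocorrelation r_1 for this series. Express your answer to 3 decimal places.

Mean x̄ = (70.1 + 68.3 + 63.2 + 70.0 + 66.7 + 62.8 + 69.0 + 69.1 + 64.0 + 68.6)/10 = 67.1800
Numerator Σ_{t=1}^{9}(x_t−x̄)(x_{t+1}−x̄) = -26.7604
Denominator Σ(x_t−x̄)² = 72.1160
r_1 = -26.7604 / 72.1160 = -0.371

-0.371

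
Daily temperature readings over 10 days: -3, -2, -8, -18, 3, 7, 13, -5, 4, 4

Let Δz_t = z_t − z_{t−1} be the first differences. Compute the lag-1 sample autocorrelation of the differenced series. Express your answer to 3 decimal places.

-0.314

First differences Δz: 1, -6, -10, 21, 4, 6, -18, 9, 0
Mean of differences = 0.7778
Numerator Σ(Δz_t−Δz̄)(Δz_{t+1}−Δz̄) = -323.2716
Denominator Σ(Δz_t−Δz̄)² = 1029.5556
r_1(Δz) = -323.2716 / 1029.5556 = -0.314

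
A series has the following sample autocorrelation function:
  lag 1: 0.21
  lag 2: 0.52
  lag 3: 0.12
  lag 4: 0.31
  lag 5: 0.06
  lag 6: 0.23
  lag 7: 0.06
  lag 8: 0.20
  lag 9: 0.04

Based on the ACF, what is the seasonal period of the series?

2

The largest autocorrelation is r_2 = 0.52, with weaker echoes at lags 4 (0.31) and 6 (0.23); the remaining lags stay at or below 0.21.
The dominant spike at lag 2 indicates a seasonal period of 2.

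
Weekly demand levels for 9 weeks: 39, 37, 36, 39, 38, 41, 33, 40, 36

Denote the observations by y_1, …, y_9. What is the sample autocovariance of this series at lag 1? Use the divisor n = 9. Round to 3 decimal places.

-3.420

Mean ȳ = (39 + 37 + 36 + 39 + 38 + 41 + 33 + 40 + 36)/9 = 37.6667
Σ_{t=1}^{8}(y_t−ȳ)(y_{t+1}−ȳ) = -30.7778
γ_1 = -30.7778 / 9 = -3.420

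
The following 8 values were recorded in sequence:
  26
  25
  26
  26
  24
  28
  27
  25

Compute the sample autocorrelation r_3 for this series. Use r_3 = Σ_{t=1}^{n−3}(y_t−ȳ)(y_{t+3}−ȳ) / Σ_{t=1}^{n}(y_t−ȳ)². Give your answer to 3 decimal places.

0.341

Mean ȳ = (26 + 25 + 26 + 26 + 24 + 28 + 27 + 25)/8 = 25.8750
Deviations from mean: 0.1250, -0.8750, 0.1250, 0.1250, -1.8750, 2.1250, 1.1250, -0.8750
Numerator Σ_{t=1}^{5}(y_t−ȳ)(y_{t+3}−ȳ) = 3.7031
Denominator Σ(y_t−ȳ)² = 10.8750
r_3 = 3.7031 / 10.8750 = 0.341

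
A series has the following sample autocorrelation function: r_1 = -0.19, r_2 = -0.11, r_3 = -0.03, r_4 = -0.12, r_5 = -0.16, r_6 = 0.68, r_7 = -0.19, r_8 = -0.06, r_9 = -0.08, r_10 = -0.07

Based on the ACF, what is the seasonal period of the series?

6

The largest autocorrelation is r_6 = 0.68; the remaining lags stay at or below -0.03.
The dominant spike at lag 6 indicates a seasonal period of 6.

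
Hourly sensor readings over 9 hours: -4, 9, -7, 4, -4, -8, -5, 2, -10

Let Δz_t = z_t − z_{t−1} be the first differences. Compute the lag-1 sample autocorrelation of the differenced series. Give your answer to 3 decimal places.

-0.632

First differences Δz: 13, -16, 11, -8, -4, 3, 7, -12
Mean of differences = -0.7500
Numerator Σ(Δz_t−Δz̄)(Δz_{t+1}−Δz̄) = -520.8125
Denominator Σ(Δz_t−Δz̄)² = 823.5000
r_1(Δz) = -520.8125 / 823.5000 = -0.632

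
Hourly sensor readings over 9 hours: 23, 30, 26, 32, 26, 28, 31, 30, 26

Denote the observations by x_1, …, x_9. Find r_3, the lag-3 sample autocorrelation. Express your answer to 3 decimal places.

-0.229

Mean x̄ = (23 + 30 + 26 + 32 + 26 + 28 + 31 + 30 + 26)/9 = 28.0000
Σ(x_t−x̄)(x_{t+3}−x̄) = (-20.0000) + (-4.0000) + (0.0000) + (12.0000) + (-4.0000) + (0.0000) = -16.0000
Denominator Σ(x_t−x̄)² = 70.0000
r_3 = -16.0000 / 70.0000 = -0.229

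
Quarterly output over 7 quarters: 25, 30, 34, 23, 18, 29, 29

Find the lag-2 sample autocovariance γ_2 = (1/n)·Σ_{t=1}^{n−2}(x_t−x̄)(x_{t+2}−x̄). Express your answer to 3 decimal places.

-16.557

Mean x̄ = (25 + 30 + 34 + 23 + 18 + 29 + 29)/7 = 26.8571
Σ_{t=1}^{5}(x_t−x̄)(x_{t+2}−x̄) = -115.8980
γ_2 = -115.8980 / 7 = -16.557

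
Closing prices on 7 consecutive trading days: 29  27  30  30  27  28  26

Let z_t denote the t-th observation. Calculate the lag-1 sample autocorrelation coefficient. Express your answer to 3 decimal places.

-0.088

Mean z̄ = (29 + 27 + 30 + 30 + 27 + 28 + 26)/7 = 28.1429
Deviations from mean: 0.8571, -1.1429, 1.8571, 1.8571, -1.1429, -0.1429, -2.1429
Σ(z_t−z̄)(z_{t+1}−z̄) = (-0.9796) + (-2.1224) + (3.4490) + (-2.1224) + (0.1633) + (0.3061) = -1.3061
Denominator Σ(z_t−z̄)² = 14.8571
r_1 = -1.3061 / 14.8571 = -0.088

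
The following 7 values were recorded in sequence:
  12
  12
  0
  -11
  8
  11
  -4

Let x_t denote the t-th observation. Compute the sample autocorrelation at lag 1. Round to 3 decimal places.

0.008

Mean x̄ = (12 + 12 + 0 − 11 + 8 + 11 − 4)/7 = 4.0000
Deviations from mean: 8.0000, 8.0000, -4.0000, -15.0000, 4.0000, 7.0000, -8.0000
Numerator Σ_{t=1}^{6}(x_t−x̄)(x_{t+1}−x̄) = 4.0000
Denominator Σ(x_t−x̄)² = 498.0000
r_1 = 4.0000 / 498.0000 = 0.008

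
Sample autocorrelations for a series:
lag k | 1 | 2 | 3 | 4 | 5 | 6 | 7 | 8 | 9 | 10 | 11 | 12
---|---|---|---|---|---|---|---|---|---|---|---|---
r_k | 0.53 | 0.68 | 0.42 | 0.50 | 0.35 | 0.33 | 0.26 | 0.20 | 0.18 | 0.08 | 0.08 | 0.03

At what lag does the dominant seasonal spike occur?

The largest autocorrelation is r_2 = 0.68; the remaining lags stay at or below 0.53.
The dominant spike at lag 2 indicates a seasonal period of 2.

2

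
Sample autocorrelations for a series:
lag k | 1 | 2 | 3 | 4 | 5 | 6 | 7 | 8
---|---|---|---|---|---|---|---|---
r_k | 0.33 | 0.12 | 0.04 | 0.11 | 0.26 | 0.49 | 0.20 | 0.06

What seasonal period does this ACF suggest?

6

The largest autocorrelation is r_6 = 0.49; the remaining lags stay at or below 0.33. The elevated value at lag 1 (0.33), dropping to 0.12 at lag 2, reflects decaying short-term dependence rather than seasonality.
The dominant spike at lag 6 indicates a seasonal period of 6.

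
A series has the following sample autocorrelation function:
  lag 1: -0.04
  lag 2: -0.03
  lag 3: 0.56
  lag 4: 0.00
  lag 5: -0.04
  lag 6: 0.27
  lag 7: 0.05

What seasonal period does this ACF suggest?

The largest autocorrelation is r_3 = 0.56, with a weaker echo at lag 6 (0.27); the remaining lags stay at or below 0.05.
The dominant spike at lag 3 indicates a seasonal period of 3.

3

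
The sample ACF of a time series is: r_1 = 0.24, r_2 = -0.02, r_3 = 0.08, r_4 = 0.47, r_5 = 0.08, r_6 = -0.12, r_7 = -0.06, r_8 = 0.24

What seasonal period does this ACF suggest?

The largest autocorrelation is r_4 = 0.47; the remaining lags stay at or below 0.24.
The dominant spike at lag 4 indicates a seasonal period of 4.

4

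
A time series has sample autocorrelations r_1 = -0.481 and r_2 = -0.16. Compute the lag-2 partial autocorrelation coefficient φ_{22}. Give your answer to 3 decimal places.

-0.509

φ_{22} = (r_2 − r_1²) / (1 − r_1²)
r_1² = (-0.481)² = 0.231361
Numerator = -0.16 − 0.2314 = -0.3914; denominator = 1 − 0.2314 = 0.7686
φ_{22} = -0.3914 / 0.7686 = -0.509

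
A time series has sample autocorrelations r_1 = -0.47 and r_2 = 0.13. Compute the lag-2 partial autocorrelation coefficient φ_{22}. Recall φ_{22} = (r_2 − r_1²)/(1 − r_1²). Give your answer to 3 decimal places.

φ_{22} = (r_2 − r_1²) / (1 − r_1²)
r_1² = (-0.47)² = 0.2209
Numerator = 0.13 − 0.2209 = -0.0909; denominator = 1 − 0.2209 = 0.7791
φ_{22} = -0.0909 / 0.7791 = -0.117

-0.117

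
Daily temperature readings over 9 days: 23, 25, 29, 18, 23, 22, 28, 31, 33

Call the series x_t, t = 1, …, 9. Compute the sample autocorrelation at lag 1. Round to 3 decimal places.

Mean x̄ = (23 + 25 + 29 + 18 + 23 + 22 + 28 + 31 + 33)/9 = 25.7778
Numerator Σ_{t=1}^{8}(x_t−x̄)(x_{t+1}−x̄) = 47.6173
Denominator Σ(x_t−x̄)² = 185.5556
r_1 = 47.6173 / 185.5556 = 0.257

0.257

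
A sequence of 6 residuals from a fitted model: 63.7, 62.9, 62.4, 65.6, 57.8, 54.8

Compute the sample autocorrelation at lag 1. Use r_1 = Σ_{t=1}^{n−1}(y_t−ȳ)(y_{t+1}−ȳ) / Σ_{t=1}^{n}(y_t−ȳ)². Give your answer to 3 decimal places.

Mean ȳ = (63.7 + 62.9 + 62.4 + 65.6 + 57.8 + 54.8)/6 = 61.2000
Deviations from mean: 2.5000, 1.7000, 1.2000, 4.4000, -3.4000, -6.4000
Σ(y_t−ȳ)(y_{t+1}−ȳ) = (4.2500) + (2.0400) + (5.2800) + (-14.9600) + (21.7600) = 18.3700
Denominator Σ(y_t−ȳ)² = 82.4600
r_1 = 18.3700 / 82.4600 = 0.223

0.223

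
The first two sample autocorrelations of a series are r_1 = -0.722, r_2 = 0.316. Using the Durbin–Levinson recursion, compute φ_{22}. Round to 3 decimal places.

φ_{22} = (r_2 − r_1²) / (1 − r_1²)
r_1² = (-0.722)² = 0.521284
Numerator = 0.316 − 0.5213 = -0.2053; denominator = 1 − 0.5213 = 0.4787
φ_{22} = -0.2053 / 0.4787 = -0.429

-0.429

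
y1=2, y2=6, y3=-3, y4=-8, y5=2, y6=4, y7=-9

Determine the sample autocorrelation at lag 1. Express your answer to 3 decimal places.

Mean ȳ = (2 + 6 − 3 − 8 + 2 + 4 − 9)/7 = -0.8571
Deviations from mean: 2.8571, 6.8571, -2.1429, -7.1429, 2.8571, 4.8571, -8.1429
Numerator Σ_{t=1}^{6}(y_t−ȳ)(y_{t+1}−ȳ) = -25.8776
Denominator Σ(y_t−ȳ)² = 208.8571
r_1 = -25.8776 / 208.8571 = -0.124

-0.124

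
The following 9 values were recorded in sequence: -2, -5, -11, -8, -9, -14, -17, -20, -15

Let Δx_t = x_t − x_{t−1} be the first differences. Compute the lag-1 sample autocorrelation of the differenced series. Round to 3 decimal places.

First differences Δx: -3, -6, 3, -1, -5, -3, -3, 5
Mean of differences = -1.6250
Numerator Σ(Δx_t−Δx̄)(Δx_{t+1}−Δx̄) = -16.0156
Denominator Σ(Δx_t−Δx̄)² = 101.8750
r_1(Δx) = -16.0156 / 101.8750 = -0.157

-0.157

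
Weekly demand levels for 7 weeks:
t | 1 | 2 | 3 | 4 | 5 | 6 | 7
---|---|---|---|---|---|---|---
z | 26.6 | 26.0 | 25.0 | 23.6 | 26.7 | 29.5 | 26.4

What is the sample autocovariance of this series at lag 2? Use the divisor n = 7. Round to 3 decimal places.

Mean z̄ = (26.6 + 26.0 + 25.0 + 23.6 + 26.7 + 29.5 + 26.4)/7 = 26.2571
Σ_{t=1}^{5}(z_t−z̄)(z_{t+2}−z̄) = -8.8580
γ_2 = -8.8580 / 7 = -1.265

-1.265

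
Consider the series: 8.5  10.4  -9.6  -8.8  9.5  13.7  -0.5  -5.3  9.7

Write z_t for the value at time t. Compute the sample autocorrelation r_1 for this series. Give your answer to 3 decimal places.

0.039

Mean z̄ = (8.5 + 10.4 − 9.6 − 8.8 + 9.5 + 13.7 − 0.5 − 5.3 + 9.7)/9 = 3.0667
Numerator Σ_{t=1}^{8}(z_t−z̄)(z_{t+1}−z̄) = 25.7489
Denominator Σ(z_t−z̄)² = 665.7400
r_1 = 25.7489 / 665.7400 = 0.039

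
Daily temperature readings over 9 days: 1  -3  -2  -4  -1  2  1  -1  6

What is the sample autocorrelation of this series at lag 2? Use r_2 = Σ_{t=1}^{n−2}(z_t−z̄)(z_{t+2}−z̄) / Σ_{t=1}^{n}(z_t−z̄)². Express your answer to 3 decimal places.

Mean z̄ = (1 − 3 − 2 − 4 − 1 + 2 + 1 − 1 + 6)/9 = -0.1111
Numerator Σ_{t=1}^{7}(z_t−z̄)(z_{t+2}−z̄) = 6.5309
Denominator Σ(z_t−z̄)² = 72.8889
r_2 = 6.5309 / 72.8889 = 0.090

0.090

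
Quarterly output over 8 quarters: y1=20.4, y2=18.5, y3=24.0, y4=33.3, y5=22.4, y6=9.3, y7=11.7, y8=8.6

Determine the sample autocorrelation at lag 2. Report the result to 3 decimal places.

-0.081

Mean ȳ = (20.4 + 18.5 + 24.0 + 33.3 + 22.4 + 9.3 + 11.7 + 8.6)/8 = 18.5250
Deviations from mean: 1.8750, -0.0250, 5.4750, 14.7750, 3.8750, -9.2250, -6.8250, -9.9250
Σ(y_t−ȳ)(y_{t+2}−ȳ) = (10.2656) + (-0.3694) + (21.2156) + (-136.2994) + (-26.4469) + (91.5581) = -40.0763
Denominator Σ(y_t−ȳ)² = 496.9950
r_2 = -40.0763 / 496.9950 = -0.081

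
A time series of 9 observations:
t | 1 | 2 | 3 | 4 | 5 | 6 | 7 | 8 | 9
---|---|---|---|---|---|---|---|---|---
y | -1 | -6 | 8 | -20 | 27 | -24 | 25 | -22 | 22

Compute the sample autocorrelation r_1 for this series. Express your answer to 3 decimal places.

Mean ȳ = (-1 − 6 + 8 − 20 + 27 − 24 + 25 − 22 + 22)/9 = 1.0000
Numerator Σ_{t=1}^{8}(y_t−ȳ)(y_{t+1}−ȳ) = -3013.0000
Denominator Σ(y_t−ȳ)² = 3390.0000
r_1 = -3013.0000 / 3390.0000 = -0.889

-0.889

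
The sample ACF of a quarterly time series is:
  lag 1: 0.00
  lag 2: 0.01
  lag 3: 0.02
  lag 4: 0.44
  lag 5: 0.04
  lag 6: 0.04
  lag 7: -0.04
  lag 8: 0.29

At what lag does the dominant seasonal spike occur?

4

The largest autocorrelation is r_4 = 0.44, with a weaker echo at lag 8 (0.29); the remaining lags stay at or below 0.04.
The dominant spike at lag 4 indicates a seasonal period of 4.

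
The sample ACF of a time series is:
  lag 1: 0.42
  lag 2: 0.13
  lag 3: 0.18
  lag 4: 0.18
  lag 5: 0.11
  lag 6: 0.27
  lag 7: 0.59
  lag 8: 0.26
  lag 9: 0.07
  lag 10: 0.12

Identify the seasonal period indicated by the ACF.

The largest autocorrelation is r_7 = 0.59; the remaining lags stay at or below 0.42. The elevated value at lag 1 (0.42), dropping to 0.13 at lag 2, reflects decaying short-term dependence rather than seasonality.
The dominant spike at lag 7 indicates a seasonal period of 7.

7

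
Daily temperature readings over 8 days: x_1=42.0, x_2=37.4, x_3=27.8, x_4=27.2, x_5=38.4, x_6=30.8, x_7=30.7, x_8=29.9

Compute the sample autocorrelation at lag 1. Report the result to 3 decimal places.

0.076

Mean x̄ = (42.0 + 37.4 + 27.8 + 27.2 + 38.4 + 30.8 + 30.7 + 29.9)/8 = 33.0250
Σ(x_t−x̄)(x_{t+1}−x̄) = (39.2656) + (-22.8594) + (30.4356) + (-31.3094) + (-11.9594) + (5.1731) + (7.2656) = 16.0119
Denominator Σ(x_t−x̄)² = 209.9350
r_1 = 16.0119 / 209.9350 = 0.076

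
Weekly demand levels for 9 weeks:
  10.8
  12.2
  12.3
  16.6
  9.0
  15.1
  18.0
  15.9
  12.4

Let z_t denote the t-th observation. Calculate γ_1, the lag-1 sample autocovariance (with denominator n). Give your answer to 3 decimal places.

Mean z̄ = (10.8 + 12.2 + 12.3 + 16.6 + 9.0 + 15.1 + 18.0 + 15.9 + 12.4)/9 = 13.5889
Σ_{t=1}^{8}(z_t−z̄)(z_{t+1}−z̄) = -4.8568
γ_1 = -4.8568 / 9 = -0.540

-0.540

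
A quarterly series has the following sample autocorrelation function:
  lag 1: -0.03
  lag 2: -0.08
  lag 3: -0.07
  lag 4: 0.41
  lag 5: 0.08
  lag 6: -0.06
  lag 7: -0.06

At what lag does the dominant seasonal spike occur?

4

The largest autocorrelation is r_4 = 0.41; the remaining lags stay at or below 0.08.
The dominant spike at lag 4 indicates a seasonal period of 4.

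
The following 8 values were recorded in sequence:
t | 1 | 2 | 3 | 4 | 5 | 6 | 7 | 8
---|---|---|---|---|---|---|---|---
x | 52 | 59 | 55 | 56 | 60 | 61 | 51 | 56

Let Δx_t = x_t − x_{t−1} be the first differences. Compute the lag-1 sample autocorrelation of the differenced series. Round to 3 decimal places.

First differences Δx: 7, -4, 1, 4, 1, -10, 5
Mean of differences = 0.5714
Numerator Σ(Δx_t−Δx̄)(Δx_{t+1}−Δx̄) = -79.7551
Denominator Σ(Δx_t−Δx̄)² = 205.7143
r_1(Δx) = -79.7551 / 205.7143 = -0.388

-0.388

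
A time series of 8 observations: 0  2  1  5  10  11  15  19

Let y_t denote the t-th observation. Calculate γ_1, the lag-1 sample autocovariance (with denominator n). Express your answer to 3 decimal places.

26.061

Mean ȳ = (0 + 2 + 1 + 5 + 10 + 11 + 15 + 19)/8 = 7.8750
Deviations: -7.8750, -5.8750, -6.8750, -2.8750, 2.1250, 3.1250, 7.1250, 11.1250
Σ_{t=1}^{7}(y_t−ȳ)(y_{t+1}−ȳ) = 208.4844
γ_1 = 208.4844 / 8 = 26.061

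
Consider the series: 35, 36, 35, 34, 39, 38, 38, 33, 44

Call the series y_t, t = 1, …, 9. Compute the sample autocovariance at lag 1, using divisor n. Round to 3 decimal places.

Mean ȳ = (35 + 36 + 35 + 34 + 39 + 38 + 38 + 33 + 44)/9 = 36.8889
Σ_{t=1}^{8}(y_t−ȳ)(y_{t+1}−ȳ) = -25.6790
γ_1 = -25.6790 / 9 = -2.853

-2.853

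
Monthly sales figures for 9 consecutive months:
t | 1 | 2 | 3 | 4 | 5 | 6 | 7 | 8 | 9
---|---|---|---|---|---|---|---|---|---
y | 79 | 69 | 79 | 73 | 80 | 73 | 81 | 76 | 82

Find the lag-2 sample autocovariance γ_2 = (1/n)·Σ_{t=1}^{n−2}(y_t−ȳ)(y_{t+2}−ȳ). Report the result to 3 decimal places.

10.454

Mean ȳ = (79 + 69 + 79 + 73 + 80 + 73 + 81 + 76 + 82)/9 = 76.8889
Σ_{t=1}^{7}(y_t−ȳ)(y_{t+2}−ȳ) = 94.0864
γ_2 = 94.0864 / 9 = 10.454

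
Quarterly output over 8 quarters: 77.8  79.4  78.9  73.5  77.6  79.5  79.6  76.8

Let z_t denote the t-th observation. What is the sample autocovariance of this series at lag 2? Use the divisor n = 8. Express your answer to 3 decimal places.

Mean z̄ = (77.8 + 79.4 + 78.9 + 73.5 + 77.6 + 79.5 + 79.6 + 76.8)/8 = 77.8875
Σ_{t=1}^{6}(z_t−z̄)(z_{t+2}−z̄) = -16.3366
γ_2 = -16.3366 / 8 = -2.042

-2.042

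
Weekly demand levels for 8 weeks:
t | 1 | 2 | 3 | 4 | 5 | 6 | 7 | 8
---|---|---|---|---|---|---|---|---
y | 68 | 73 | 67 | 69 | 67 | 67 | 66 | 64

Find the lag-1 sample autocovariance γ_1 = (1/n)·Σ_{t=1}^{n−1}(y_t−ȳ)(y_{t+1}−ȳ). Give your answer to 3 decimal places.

0.529

Mean ȳ = (68 + 73 + 67 + 69 + 67 + 67 + 66 + 64)/8 = 67.6250
Deviations: 0.3750, 5.3750, -0.6250, 1.3750, -0.6250, -0.6250, -1.6250, -3.6250
Σ_{t=1}^{7}(y_t−ȳ)(y_{t+1}−ȳ) = 4.2344
γ_1 = 4.2344 / 8 = 0.529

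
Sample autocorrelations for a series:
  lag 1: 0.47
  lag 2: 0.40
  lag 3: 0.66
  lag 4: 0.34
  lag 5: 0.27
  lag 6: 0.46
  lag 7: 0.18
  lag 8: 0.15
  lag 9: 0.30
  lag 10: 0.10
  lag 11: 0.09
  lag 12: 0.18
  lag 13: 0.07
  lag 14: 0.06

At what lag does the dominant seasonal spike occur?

The largest autocorrelation is r_3 = 0.66; the remaining lags stay at or below 0.47. The elevated value at lag 1 (0.47), dropping to 0.40 at lag 2, reflects decaying short-term dependence rather than seasonality.
The dominant spike at lag 3 indicates a seasonal period of 3.

3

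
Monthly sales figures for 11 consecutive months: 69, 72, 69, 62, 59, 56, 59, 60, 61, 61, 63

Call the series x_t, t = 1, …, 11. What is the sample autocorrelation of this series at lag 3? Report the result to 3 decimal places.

-0.197

Mean x̄ = (69 + 72 + 69 + 62 + 59 + 56 + 59 + 60 + 61 + 61 + 63)/11 = 62.8182
Numerator Σ_{t=1}^{8}(x_t−x̄)(x_{t+3}−x̄) = -49.5537
Denominator Σ(x_t−x̄)² = 251.6364
r_3 = -49.5537 / 251.6364 = -0.197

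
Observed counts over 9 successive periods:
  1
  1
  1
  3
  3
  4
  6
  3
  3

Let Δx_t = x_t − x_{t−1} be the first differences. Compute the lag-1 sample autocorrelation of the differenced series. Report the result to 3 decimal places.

-0.261

First differences Δx: 0, 0, 2, 0, 1, 2, -3, 0
Mean of differences = 0.2500
Numerator Σ(Δx_t−Δx̄)(Δx_{t+1}−Δx̄) = -4.5625
Denominator Σ(Δx_t−Δx̄)² = 17.5000
r_1(Δx) = -4.5625 / 17.5000 = -0.261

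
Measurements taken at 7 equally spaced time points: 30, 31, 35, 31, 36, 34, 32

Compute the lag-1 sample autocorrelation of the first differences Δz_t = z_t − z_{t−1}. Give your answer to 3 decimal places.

-0.599

First differences Δz: 1, 4, -4, 5, -2, -2
Mean of differences = 0.3333
Numerator Σ(Δz_t−Δz̄)(Δz_{t+1}−Δz̄) = -39.1111
Denominator Σ(Δz_t−Δz̄)² = 65.3333
r_1(Δz) = -39.1111 / 65.3333 = -0.599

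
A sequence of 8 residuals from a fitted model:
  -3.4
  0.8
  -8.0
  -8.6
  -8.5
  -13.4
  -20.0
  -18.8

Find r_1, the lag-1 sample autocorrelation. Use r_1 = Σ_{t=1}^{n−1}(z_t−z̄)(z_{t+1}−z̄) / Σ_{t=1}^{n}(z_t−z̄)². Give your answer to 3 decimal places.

Mean z̄ = (-3.4 + 0.8 − 8.0 − 8.6 − 8.5 − 13.4 − 20.0 − 18.8)/8 = -9.9875
Deviations from mean: 6.5875, 10.7875, 1.9875, 1.3875, 1.4875, -3.4125, -10.0125, -8.8125
Numerator Σ_{t=1}^{7}(z_t−z̄)(z_{t+1}−z̄) = 214.6511
Denominator Σ(z_t−z̄)² = 357.4088
r_1 = 214.6511 / 357.4088 = 0.601

0.601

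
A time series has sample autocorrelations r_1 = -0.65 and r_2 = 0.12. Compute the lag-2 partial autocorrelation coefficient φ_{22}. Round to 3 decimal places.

-0.524

φ_{22} = (r_2 − r_1²) / (1 − r_1²)
r_1² = (-0.65)² = 0.4225
Numerator = 0.12 − 0.4225 = -0.3025; denominator = 1 − 0.4225 = 0.5775
φ_{22} = -0.3025 / 0.5775 = -0.524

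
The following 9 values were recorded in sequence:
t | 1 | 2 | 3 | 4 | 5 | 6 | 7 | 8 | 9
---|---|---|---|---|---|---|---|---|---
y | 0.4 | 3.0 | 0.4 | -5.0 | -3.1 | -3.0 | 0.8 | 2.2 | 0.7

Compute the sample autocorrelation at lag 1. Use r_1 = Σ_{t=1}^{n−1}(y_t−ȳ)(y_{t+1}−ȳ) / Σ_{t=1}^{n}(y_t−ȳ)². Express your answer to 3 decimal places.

0.419

Mean ȳ = (0.4 + 3.0 + 0.4 − 5.0 − 3.1 − 3.0 + 0.8 + 2.2 + 0.7)/9 = -0.4000
Numerator Σ_{t=1}^{8}(y_t−ȳ)(y_{t+1}−ȳ) = 24.0600
Denominator Σ(y_t−ȳ)² = 57.4600
r_1 = 24.0600 / 57.4600 = 0.419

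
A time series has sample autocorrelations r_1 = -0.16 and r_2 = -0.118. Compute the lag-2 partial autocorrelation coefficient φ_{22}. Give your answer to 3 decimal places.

-0.147

φ_{22} = (r_2 − r_1²) / (1 − r_1²)
r_1² = (-0.16)² = 0.0256
Numerator = -0.118 − 0.0256 = -0.1436; denominator = 1 − 0.0256 = 0.9744
φ_{22} = -0.1436 / 0.9744 = -0.147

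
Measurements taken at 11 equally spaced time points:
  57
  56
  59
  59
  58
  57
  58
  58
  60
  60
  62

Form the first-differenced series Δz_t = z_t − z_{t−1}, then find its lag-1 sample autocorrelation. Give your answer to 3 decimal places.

-0.284

First differences Δz: -1, 3, 0, -1, -1, 1, 0, 2, 0, 2
Mean of differences = 0.5000
Numerator Σ(Δz_t−Δz̄)(Δz_{t+1}−Δz̄) = -5.2500
Denominator Σ(Δz_t−Δz̄)² = 18.5000
r_1(Δz) = -5.2500 / 18.5000 = -0.284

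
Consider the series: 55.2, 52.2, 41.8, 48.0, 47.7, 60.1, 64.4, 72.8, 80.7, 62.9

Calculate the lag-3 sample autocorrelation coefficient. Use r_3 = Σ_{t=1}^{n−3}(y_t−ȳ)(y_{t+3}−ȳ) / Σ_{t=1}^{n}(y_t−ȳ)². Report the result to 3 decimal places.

-0.059

Mean ȳ = (55.2 + 52.2 + 41.8 + 48.0 + 47.7 + 60.1 + 64.4 + 72.8 + 80.7 + 62.9)/10 = 58.5800
Σ(y_t−ȳ)(y_{t+3}−ȳ) = (35.7604) + (69.4144) + (-25.5056) + (-61.5756) + (-154.7136) + (33.6224) + (25.1424) = -77.8552
Denominator Σ(y_t−ȳ)² = 1310.3560
r_3 = -77.8552 / 1310.3560 = -0.059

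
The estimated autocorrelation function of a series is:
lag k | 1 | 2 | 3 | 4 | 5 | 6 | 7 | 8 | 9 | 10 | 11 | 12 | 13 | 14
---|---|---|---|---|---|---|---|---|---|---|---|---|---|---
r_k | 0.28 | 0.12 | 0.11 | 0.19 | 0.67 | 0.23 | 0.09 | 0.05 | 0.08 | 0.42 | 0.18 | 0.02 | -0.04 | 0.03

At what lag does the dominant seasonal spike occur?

5

The largest autocorrelation is r_5 = 0.67, with a weaker echo at lag 10 (0.42); the remaining lags stay at or below 0.28. The elevated value at lag 1 (0.28), dropping to 0.12 at lag 2, reflects decaying short-term dependence rather than seasonality.
The dominant spike at lag 5 indicates a seasonal period of 5.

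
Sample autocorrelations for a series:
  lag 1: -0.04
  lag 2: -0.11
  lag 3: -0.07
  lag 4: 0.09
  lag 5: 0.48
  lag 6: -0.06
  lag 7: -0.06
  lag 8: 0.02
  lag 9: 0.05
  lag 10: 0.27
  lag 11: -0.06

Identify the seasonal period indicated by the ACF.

The largest autocorrelation is r_5 = 0.48, with a weaker echo at lag 10 (0.27); the remaining lags stay at or below 0.09.
The dominant spike at lag 5 indicates a seasonal period of 5.

5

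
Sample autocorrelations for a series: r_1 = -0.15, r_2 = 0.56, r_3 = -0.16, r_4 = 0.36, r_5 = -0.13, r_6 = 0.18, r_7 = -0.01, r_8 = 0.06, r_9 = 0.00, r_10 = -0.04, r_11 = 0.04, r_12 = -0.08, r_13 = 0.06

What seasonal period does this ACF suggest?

2

The largest autocorrelation is r_2 = 0.56, with weaker echoes at lags 4 (0.36) and 6 (0.18); the remaining lags stay at or below 0.06.
The dominant spike at lag 2 indicates a seasonal period of 2.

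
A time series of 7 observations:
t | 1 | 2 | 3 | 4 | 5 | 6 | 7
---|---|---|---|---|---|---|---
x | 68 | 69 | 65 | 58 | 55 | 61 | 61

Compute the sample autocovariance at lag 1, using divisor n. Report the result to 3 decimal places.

12.525

Mean x̄ = (68 + 69 + 65 + 58 + 55 + 61 + 61)/7 = 62.4286
Σ_{t=1}^{6}(x_t−x̄)(x_{t+1}−x̄) = 87.6735
γ_1 = 87.6735 / 7 = 12.525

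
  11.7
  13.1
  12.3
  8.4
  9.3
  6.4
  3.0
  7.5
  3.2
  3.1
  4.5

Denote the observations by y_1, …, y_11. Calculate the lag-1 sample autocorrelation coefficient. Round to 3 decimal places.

0.633

Mean ȳ = (11.7 + 13.1 + 12.3 + 8.4 + 9.3 + 6.4 + 3.0 + 7.5 + 3.2 + 3.1 + 4.5)/11 = 7.5000
Numerator Σ_{t=1}^{10}(y_t−ȳ)(y_{t+1}−ȳ) = 91.4300
Denominator Σ(y_t−ȳ)² = 144.4000
r_1 = 91.4300 / 144.4000 = 0.633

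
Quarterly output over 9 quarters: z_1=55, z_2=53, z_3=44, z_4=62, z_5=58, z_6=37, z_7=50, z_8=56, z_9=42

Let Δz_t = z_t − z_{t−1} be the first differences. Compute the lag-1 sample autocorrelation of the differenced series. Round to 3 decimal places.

First differences Δz: -2, -9, 18, -4, -21, 13, 6, -14
Mean of differences = -1.6250
Numerator Σ(Δz_t−Δz̄)(Δz_{t+1}−Δz̄) = -408.7656
Denominator Σ(Δz_t−Δz̄)² = 1245.8750
r_1(Δz) = -408.7656 / 1245.8750 = -0.328

-0.328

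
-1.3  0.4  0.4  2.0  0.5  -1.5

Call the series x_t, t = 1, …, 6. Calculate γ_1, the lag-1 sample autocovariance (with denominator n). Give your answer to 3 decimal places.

0.068

Mean x̄ = (-1.3 + 0.4 + 0.4 + 2.0 + 0.5 − 1.5)/6 = 0.0833
Σ_{t=1}^{5}(x_t−x̄)(x_{t+1}−x̄) = 0.4081
γ_1 = 0.4081 / 6 = 0.068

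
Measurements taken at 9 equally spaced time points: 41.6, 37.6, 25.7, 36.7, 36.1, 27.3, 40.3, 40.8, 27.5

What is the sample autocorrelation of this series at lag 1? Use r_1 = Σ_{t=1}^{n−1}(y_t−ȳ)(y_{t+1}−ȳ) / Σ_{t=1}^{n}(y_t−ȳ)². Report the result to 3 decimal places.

-0.261

Mean ȳ = (41.6 + 37.6 + 25.7 + 36.7 + 36.1 + 27.3 + 40.3 + 40.8 + 27.5)/9 = 34.8444
Numerator Σ_{t=1}^{8}(y_t−ȳ)(y_{t+1}−ȳ) = -83.1020
Denominator Σ(y_t−ȳ)² = 317.9622
r_1 = -83.1020 / 317.9622 = -0.261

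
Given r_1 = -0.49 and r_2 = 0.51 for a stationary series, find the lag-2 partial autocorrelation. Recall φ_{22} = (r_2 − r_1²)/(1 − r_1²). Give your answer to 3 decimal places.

0.355

φ_{22} = (r_2 − r_1²) / (1 − r_1²)
r_1² = (-0.49)² = 0.2401
Numerator = 0.51 − 0.2401 = 0.2699; denominator = 1 − 0.2401 = 0.7599
φ_{22} = 0.2699 / 0.7599 = 0.355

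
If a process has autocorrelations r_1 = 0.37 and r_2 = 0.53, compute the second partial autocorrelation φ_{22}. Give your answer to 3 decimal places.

φ_{22} = (r_2 − r_1²) / (1 − r_1²)
r_1² = (0.37)² = 0.1369
Numerator = 0.53 − 0.1369 = 0.3931; denominator = 1 − 0.1369 = 0.8631
φ_{22} = 0.3931 / 0.8631 = 0.455

0.455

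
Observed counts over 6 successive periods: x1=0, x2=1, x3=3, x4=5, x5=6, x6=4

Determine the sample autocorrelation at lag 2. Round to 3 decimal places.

Mean x̄ = (0 + 1 + 3 + 5 + 6 + 4)/6 = 3.1667
Numerator Σ_{t=1}^{4}(x_t−x̄)(x_{t+2}−x̄) = -2.3889
Denominator Σ(x_t−x̄)² = 26.8333
r_2 = -2.3889 / 26.8333 = -0.089

-0.089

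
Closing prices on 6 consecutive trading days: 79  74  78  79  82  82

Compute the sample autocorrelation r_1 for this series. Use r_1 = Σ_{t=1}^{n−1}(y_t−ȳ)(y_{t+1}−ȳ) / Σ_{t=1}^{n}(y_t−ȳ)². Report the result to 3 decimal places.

Mean ȳ = (79 + 74 + 78 + 79 + 82 + 82)/6 = 79.0000
Σ(y_t−ȳ)(y_{t+1}−ȳ) = (0.0000) + (5.0000) + (0.0000) + (0.0000) + (9.0000) = 14.0000
Denominator Σ(y_t−ȳ)² = 44.0000
r_1 = 14.0000 / 44.0000 = 0.318

0.318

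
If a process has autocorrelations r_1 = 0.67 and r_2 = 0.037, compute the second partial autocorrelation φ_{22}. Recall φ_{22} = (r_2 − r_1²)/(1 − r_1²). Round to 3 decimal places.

φ_{22} = (r_2 − r_1²) / (1 − r_1²)
r_1² = (0.67)² = 0.4489
Numerator = 0.037 − 0.4489 = -0.4119; denominator = 1 − 0.4489 = 0.5511
φ_{22} = -0.4119 / 0.5511 = -0.747

-0.747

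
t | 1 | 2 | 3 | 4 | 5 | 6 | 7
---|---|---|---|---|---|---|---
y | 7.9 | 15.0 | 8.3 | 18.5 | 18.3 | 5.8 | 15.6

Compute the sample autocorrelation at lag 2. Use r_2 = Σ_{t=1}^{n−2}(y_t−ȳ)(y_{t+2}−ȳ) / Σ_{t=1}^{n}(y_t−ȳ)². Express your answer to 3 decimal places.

Mean ȳ = (7.9 + 15.0 + 8.3 + 18.5 + 18.3 + 5.8 + 15.6)/7 = 12.7714
Deviations from mean: -4.8714, 2.2286, -4.4714, 5.7286, 5.5286, -6.9714, 2.8286
Numerator Σ_{t=1}^{5}(y_t−ȳ)(y_{t+2}−ȳ) = -14.4702
Denominator Σ(y_t−ȳ)² = 168.6743
r_2 = -14.4702 / 168.6743 = -0.086

-0.086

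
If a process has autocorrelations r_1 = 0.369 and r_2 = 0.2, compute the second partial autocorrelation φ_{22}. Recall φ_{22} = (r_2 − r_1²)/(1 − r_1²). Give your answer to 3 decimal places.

φ_{22} = (r_2 − r_1²) / (1 − r_1²)
r_1² = (0.369)² = 0.136161
Numerator = 0.2 − 0.1362 = 0.0638; denominator = 1 − 0.1362 = 0.8638
φ_{22} = 0.0638 / 0.8638 = 0.074

0.074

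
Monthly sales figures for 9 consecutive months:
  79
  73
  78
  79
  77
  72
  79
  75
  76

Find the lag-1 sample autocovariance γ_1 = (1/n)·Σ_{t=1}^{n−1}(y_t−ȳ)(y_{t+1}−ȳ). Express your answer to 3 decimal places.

Mean ȳ = (79 + 73 + 78 + 79 + 77 + 72 + 79 + 75 + 76)/9 = 76.4444
Σ_{t=1}^{8}(y_t−ȳ)(y_{t+1}−ȳ) = -25.6420
γ_1 = -25.6420 / 9 = -2.849

-2.849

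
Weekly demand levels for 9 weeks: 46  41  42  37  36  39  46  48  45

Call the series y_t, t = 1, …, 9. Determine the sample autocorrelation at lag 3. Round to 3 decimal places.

-0.515

Mean ȳ = (46 + 41 + 42 + 37 + 36 + 39 + 46 + 48 + 45)/9 = 42.2222
Numerator Σ_{t=1}^{6}(y_t−ȳ)(y_{t+3}−ȳ) = -76.0370
Denominator Σ(y_t−ȳ)² = 147.5556
r_3 = -76.0370 / 147.5556 = -0.515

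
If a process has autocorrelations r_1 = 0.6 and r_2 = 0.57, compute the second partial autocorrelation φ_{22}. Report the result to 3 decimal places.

0.328

φ_{22} = (r_2 − r_1²) / (1 − r_1²)
r_1² = (0.6)² = 0.36
Numerator = 0.57 − 0.3600 = 0.2100; denominator = 1 − 0.3600 = 0.6400
φ_{22} = 0.2100 / 0.6400 = 0.328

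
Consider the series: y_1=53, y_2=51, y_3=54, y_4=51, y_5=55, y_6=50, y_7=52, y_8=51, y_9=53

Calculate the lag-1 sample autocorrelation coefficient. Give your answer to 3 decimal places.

-0.698

Mean ȳ = (53 + 51 + 54 + 51 + 55 + 50 + 52 + 51 + 53)/9 = 52.2222
Numerator Σ_{t=1}^{8}(y_t−ȳ)(y_{t+1}−ȳ) = -15.0494
Denominator Σ(y_t−ȳ)² = 21.5556
r_1 = -15.0494 / 21.5556 = -0.698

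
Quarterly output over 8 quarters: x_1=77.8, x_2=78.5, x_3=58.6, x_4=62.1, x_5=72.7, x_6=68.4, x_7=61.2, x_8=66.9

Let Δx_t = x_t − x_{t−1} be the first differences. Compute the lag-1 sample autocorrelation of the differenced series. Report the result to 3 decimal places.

-0.217

First differences Δx: 0.7, -19.9, 3.5, 10.6, -4.3, -7.2, 5.7
Mean of differences = -1.5571
Numerator Σ(Δx_t−Δx̄)(Δx_{t+1}−Δx̄) = -131.5033
Denominator Σ(Δx_t−Δx̄)² = 606.9571
r_1(Δx) = -131.5033 / 606.9571 = -0.217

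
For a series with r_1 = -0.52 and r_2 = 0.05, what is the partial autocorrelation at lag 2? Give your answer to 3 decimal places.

-0.302

φ_{22} = (r_2 − r_1²) / (1 − r_1²)
r_1² = (-0.52)² = 0.2704
Numerator = 0.05 − 0.2704 = -0.2204; denominator = 1 − 0.2704 = 0.7296
φ_{22} = -0.2204 / 0.7296 = -0.302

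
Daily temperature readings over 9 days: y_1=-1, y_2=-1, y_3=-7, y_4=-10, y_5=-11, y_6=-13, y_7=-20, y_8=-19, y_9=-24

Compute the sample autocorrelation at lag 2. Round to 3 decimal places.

Mean ȳ = (-1 − 1 − 7 − 10 − 11 − 13 − 20 − 19 − 24)/9 = -11.7778
Σ(y_t−ȳ)(y_{t+2}−ȳ) = (51.4938) + (19.1605) + (3.7160) + (-2.1728) + (-6.3951) + (8.8272) + (100.4938) = 175.1235
Denominator Σ(y_t−ȳ)² = 529.5556
r_2 = 175.1235 / 529.5556 = 0.331

0.331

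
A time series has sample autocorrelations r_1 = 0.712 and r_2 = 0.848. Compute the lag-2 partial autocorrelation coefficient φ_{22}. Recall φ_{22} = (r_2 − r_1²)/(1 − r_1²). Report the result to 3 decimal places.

φ_{22} = (r_2 − r_1²) / (1 − r_1²)
r_1² = (0.712)² = 0.506944
Numerator = 0.848 − 0.5069 = 0.3411; denominator = 1 − 0.5069 = 0.4931
φ_{22} = 0.3411 / 0.4931 = 0.692

0.692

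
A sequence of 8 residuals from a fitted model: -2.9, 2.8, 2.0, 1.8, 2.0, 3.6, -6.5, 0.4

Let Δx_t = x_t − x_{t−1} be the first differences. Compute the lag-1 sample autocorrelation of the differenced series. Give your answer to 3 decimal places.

First differences Δx: 5.7, -0.8, -0.2, 0.2, 1.6, -10.1, 6.9
Mean of differences = 0.4714
Numerator Σ(Δx_t−Δx̄)(Δx_{t+1}−Δx̄) = -85.8080
Denominator Σ(Δx_t−Δx̄)² = 183.8343
r_1(Δx) = -85.8080 / 183.8343 = -0.467

-0.467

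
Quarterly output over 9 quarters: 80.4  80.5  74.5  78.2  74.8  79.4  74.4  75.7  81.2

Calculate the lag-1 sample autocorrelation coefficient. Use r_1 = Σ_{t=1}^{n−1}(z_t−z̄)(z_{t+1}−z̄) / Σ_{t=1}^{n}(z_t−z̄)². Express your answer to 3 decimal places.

-0.242

Mean z̄ = (80.4 + 80.5 + 74.5 + 78.2 + 74.8 + 79.4 + 74.4 + 75.7 + 81.2)/9 = 77.6778
Numerator Σ_{t=1}^{8}(z_t−z̄)(z_{t+1}−z̄) = -15.5327
Denominator Σ(z_t−z̄)² = 64.0556
r_1 = -15.5327 / 64.0556 = -0.242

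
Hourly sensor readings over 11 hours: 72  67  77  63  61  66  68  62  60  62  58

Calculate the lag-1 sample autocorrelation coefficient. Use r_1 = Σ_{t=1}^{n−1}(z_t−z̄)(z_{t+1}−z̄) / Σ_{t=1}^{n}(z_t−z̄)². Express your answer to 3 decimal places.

0.197

Mean z̄ = (72 + 67 + 77 + 63 + 61 + 66 + 68 + 62 + 60 + 62 + 58)/11 = 65.0909
Numerator Σ_{t=1}^{10}(z_t−z̄)(z_{t+1}−z̄) = 62.9008
Denominator Σ(z_t−z̄)² = 318.9091
r_1 = 62.9008 / 318.9091 = 0.197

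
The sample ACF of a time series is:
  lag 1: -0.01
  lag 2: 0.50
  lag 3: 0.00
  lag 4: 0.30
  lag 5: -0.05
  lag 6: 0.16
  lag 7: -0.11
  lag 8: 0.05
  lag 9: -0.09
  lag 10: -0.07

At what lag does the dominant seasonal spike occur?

The largest autocorrelation is r_2 = 0.50, with weaker echoes at lags 4 (0.30) and 6 (0.16); the remaining lags stay at or below 0.05.
The dominant spike at lag 2 indicates a seasonal period of 2.

2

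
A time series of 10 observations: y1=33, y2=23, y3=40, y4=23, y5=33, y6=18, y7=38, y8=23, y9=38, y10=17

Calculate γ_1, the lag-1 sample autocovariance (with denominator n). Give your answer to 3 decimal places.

Mean ȳ = (33 + 23 + 40 + 23 + 33 + 18 + 38 + 23 + 38 + 17)/10 = 28.6000
Σ_{t=1}^{9}(y_t−ȳ)(y_{t+1}−ȳ) = -537.5600
γ_1 = -537.5600 / 10 = -53.756

-53.756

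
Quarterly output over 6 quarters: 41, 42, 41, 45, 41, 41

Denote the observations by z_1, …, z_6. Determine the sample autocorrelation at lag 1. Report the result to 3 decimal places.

Mean z̄ = (41 + 42 + 41 + 45 + 41 + 41)/6 = 41.8333
Σ(z_t−z̄)(z_{t+1}−z̄) = (-0.1389) + (-0.1389) + (-2.6389) + (-2.6389) + (0.6944) = -4.8611
Denominator Σ(z_t−z̄)² = 12.8333
r_1 = -4.8611 / 12.8333 = -0.379

-0.379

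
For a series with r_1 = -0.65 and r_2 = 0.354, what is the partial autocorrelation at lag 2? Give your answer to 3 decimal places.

φ_{22} = (r_2 − r_1²) / (1 − r_1²)
r_1² = (-0.65)² = 0.4225
Numerator = 0.354 − 0.4225 = -0.0685; denominator = 1 − 0.4225 = 0.5775
φ_{22} = -0.0685 / 0.5775 = -0.119

-0.119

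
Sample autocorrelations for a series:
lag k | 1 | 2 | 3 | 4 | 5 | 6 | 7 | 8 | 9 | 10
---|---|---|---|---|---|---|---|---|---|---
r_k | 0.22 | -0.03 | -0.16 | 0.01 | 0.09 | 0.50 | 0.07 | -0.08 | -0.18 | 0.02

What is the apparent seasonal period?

The largest autocorrelation is r_6 = 0.50; the remaining lags stay at or below 0.22.
The dominant spike at lag 6 indicates a seasonal period of 6.

6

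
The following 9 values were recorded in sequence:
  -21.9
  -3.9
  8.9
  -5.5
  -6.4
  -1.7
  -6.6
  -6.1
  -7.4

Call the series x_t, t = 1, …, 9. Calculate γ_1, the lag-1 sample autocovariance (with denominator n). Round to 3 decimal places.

-0.768

Mean x̄ = (-21.9 − 3.9 + 8.9 − 5.5 − 6.4 − 1.7 − 6.6 − 6.1 − 7.4)/9 = -5.6222
Σ_{t=1}^{8}(x_t−x̄)(x_{t+1}−x̄) = -6.9127
γ_1 = -6.9127 / 9 = -0.768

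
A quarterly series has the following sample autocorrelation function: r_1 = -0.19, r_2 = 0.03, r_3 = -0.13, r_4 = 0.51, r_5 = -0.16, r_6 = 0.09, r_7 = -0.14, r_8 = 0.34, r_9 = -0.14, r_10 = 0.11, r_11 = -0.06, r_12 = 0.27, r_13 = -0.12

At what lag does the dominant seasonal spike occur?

4

The largest autocorrelation is r_4 = 0.51, with weaker echoes at lags 8 (0.34) and 12 (0.27); the remaining lags stay at or below 0.11.
The dominant spike at lag 4 indicates a seasonal period of 4.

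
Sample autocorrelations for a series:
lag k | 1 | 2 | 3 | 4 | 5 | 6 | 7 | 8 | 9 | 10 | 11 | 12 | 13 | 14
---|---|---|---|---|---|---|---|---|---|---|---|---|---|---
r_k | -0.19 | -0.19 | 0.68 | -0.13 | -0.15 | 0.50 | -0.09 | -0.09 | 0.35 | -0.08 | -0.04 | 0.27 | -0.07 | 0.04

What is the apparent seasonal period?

3

The largest autocorrelation is r_3 = 0.68, with weaker echoes at lags 6 (0.50), 9 (0.35) and 12 (0.27); the remaining lags stay at or below 0.04.
The dominant spike at lag 3 indicates a seasonal period of 3.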